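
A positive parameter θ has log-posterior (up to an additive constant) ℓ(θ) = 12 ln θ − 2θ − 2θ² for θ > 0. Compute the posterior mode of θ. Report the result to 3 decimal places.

θ̂_MAP = 1.500

ℓ'(θ) = 12/θ − 2 − 4θ. Setting this to zero and multiplying by θ: 4θ² + 2θ − 12 = 0.
θ = (−2 + √(2² + 4·4·12)) / (2·4) = (−2 + √196) / 8 = (−2 + 14)/8 = 3/2.
ℓ''(θ) = −12/θ² − 4 < 0, confirming a maximum.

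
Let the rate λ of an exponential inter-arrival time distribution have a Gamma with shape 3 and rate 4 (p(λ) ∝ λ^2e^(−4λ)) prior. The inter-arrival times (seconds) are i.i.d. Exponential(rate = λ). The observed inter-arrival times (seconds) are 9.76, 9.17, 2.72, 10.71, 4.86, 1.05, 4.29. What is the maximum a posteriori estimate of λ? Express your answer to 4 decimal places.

λ̂_MAP = 0.1933

The Exponential(rate=λ) likelihood is ∝ λ^n e^(−λΣtᵢ). Here n = 7 and Σtᵢ = 9.76 + 9.17 + 2.72 + 10.71 + 4.86 + 1.05 + 4.29 = 42.56.
Posterior ∝ λ^2e^(−4λ) · λ^7e^(−42.56λ) = λ^9e^(−46.56λ), i.e. Gamma(10, 46.56).
Mode = (a−1)/b = 9/46.56 ≈ 0.1933.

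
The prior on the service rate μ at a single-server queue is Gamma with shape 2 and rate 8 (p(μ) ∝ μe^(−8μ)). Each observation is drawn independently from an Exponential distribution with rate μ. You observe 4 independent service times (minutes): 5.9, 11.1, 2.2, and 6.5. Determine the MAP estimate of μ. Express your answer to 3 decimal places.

The Exponential(rate=μ) likelihood is ∝ μ^n e^(−μΣtᵢ). Here n = 4 and Σtᵢ = 5.9 + 11.1 + 2.2 + 6.5 = 25.7.
Posterior ∝ μe^(−8μ) · μ^4e^(−25.7μ) = μ^5e^(−33.7μ), i.e. Gamma(6, 33.7).
Mode = (a−1)/b = 5/33.7 ≈ 0.148.

μ̂_MAP = 0.148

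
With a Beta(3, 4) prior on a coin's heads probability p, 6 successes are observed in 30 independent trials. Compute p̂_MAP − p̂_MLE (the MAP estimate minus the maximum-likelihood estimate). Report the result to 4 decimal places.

MAP − MLE = 0.0286

Posterior is Beta(9, 28); MAP = (9−1)/(37−2) = 8/35 ≈ 0.22857.
MLE ignores the prior: p̂_MLE = k/n = 6/30 ≈ 0.20000.
Difference = 8/35 − 6/30 = 1/35 ≈ 0.0286.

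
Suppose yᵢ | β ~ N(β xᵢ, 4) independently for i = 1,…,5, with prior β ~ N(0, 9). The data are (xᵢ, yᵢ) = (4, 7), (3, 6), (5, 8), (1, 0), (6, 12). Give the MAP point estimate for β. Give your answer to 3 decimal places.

log p(β | y) = −Σ(yᵢ − βxᵢ)²/(2·4) − β²/(2·9) + const.
Setting the derivative to zero: Σxᵢ(yᵢ − βxᵢ)/4 − β/9 = 0, so β = Σxᵢyᵢ / (Σxᵢ² + σ²/τ²).
Σxᵢyᵢ = 4·7 + 3·6 + 5·8 + 1·0 + 6·12 = 158; Σxᵢ² = 87; σ²/τ² = 4/9.
β̂_MAP = 158 / (87 + 4/9) = 158/(787/9) = 1422/787 ≈ 1.807.

β̂_MAP = 1.807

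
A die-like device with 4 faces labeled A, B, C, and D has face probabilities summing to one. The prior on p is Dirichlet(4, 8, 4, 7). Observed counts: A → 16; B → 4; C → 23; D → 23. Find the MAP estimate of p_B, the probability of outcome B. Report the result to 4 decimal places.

The posterior is Dirichlet(αᵢ + nᵢ) = Dirichlet(20, 12, 27, 30).
For a Dirichlet(a₁,…,a_K) with all aᵢ > 1, the mode has j-th component (aⱼ − 1)/(Σaᵢ − K).
Here Σaᵢ = 89 and K = 4, so p_B = (12 − 1)/(89 − 4) = 11/85 ≈ 0.1294.

MAP estimate of p_B = 0.1294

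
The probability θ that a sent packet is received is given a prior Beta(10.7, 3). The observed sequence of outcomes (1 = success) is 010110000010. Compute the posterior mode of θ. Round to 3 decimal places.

Prior: Beta(10.7, 3).
Data: 4 successes in 12 trials (from the sequence). The binomial likelihood contributes θ^4(1−θ)^8, so the posterior is Beta(10.7+4, 3+8) = Beta(14.7, 11).
For Beta(a, b) with a, b > 1 the mode is (a−1)/(a+b−2) = 13.7/23.7 ≈ 0.578.

θ̂_MAP = 0.578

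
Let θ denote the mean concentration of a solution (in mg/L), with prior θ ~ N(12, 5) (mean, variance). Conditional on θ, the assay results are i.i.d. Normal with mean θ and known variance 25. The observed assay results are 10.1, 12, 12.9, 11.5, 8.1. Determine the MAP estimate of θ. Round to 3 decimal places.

θ̂_MAP = 11.460

n = 5; x̄ = (10.1 + 12 + 12.9 + 11.5 + 8.1)/5 = 54.6/5 = 10.92.
For a Normal prior and Normal likelihood with known variance, the posterior is Normal; its mode equals its mean, the precision-weighted average.
Prior precision 1/σ₀² = 1/5 = 0.2; data precision n/σ² = 5/25 = 0.2.
θ̂ = (0.2·12 + 0.2·10.92) / (0.2 + 0.2) = 4.584/0.4 = 11.460.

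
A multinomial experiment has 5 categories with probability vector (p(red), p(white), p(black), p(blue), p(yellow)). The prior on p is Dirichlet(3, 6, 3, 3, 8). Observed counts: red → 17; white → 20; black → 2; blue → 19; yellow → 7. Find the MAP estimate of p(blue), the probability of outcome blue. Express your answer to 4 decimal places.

The posterior is Dirichlet(αᵢ + nᵢ) = Dirichlet(20, 26, 5, 22, 15).
For a Dirichlet(a₁,…,a_K) with all aᵢ > 1, the mode has j-th component (aⱼ − 1)/(Σaᵢ − K).
Here Σaᵢ = 88 and K = 5, so p(blue) = (22 − 1)/(88 − 5) = 21/83 ≈ 0.2530.

MAP estimate of p(blue) = 0.2530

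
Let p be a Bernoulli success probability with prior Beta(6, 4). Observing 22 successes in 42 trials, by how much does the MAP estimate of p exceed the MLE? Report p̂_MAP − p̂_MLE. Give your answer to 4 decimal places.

MAP − MLE = 0.0162

Posterior is Beta(28, 24); MAP = (28−1)/(52−2) = 27/50 ≈ 0.54000.
MLE ignores the prior: p̂_MLE = k/n = 22/42 ≈ 0.52381.
Difference = 27/50 − 22/42 = 17/1050 ≈ 0.0162.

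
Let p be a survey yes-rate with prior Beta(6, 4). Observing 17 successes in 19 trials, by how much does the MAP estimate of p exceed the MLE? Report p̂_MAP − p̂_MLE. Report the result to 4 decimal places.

Posterior is Beta(23, 6); MAP = (23−1)/(29−2) = 22/27 ≈ 0.81481.
MLE ignores the prior: p̂_MLE = k/n = 17/19 ≈ 0.89474.
Difference = 22/27 − 17/19 = -41/513 ≈ -0.0799.

MAP − MLE = -0.0799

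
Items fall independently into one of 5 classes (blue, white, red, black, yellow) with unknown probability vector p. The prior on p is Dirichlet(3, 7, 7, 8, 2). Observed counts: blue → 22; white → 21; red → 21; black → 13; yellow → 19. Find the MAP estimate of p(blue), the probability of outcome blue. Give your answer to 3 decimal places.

MAP estimate of p(blue) = 0.203

The posterior is Dirichlet(αᵢ + nᵢ) = Dirichlet(25, 28, 28, 21, 21).
For a Dirichlet(a₁,…,a_K) with all aᵢ > 1, the mode has j-th component (aⱼ − 1)/(Σaᵢ − K).
Here Σaᵢ = 123 and K = 5, so p(blue) = (25 − 1)/(123 − 5) = 24/118 ≈ 0.203.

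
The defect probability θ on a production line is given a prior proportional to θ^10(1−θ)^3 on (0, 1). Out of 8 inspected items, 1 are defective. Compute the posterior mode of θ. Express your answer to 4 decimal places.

θ̂_MAP = 0.5238

The prior density ∝ θ^10(1−θ)^3 is the kernel of Beta(11, 4).
Data: 1 success in 8 trials. The binomial likelihood contributes θ(1−θ)^7, so the posterior is Beta(11+1, 4+7) = Beta(12, 11).
For Beta(a, b) with a, b > 1 the mode is (a−1)/(a+b−2) = 11/21 ≈ 0.5238.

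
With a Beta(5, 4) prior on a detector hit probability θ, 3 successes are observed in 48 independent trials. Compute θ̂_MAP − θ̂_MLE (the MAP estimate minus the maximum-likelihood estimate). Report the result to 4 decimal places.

Posterior is Beta(8, 49); MAP = (8−1)/(57−2) = 7/55 ≈ 0.12727.
MLE ignores the prior: θ̂_MLE = k/n = 3/48 ≈ 0.06250.
Difference = 7/55 − 3/48 = 57/880 ≈ 0.0648.

MAP − MLE = 0.0648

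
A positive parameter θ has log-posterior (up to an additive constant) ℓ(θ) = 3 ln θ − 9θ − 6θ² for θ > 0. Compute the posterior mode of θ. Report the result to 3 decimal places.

ℓ'(θ) = 3/θ − 9 − 12θ. Setting this to zero and multiplying by θ: 12θ² + 9θ − 3 = 0.
θ = (−9 + √(9² + 4·12·3)) / (2·12) = (−9 + √225) / 24 = (−9 + 15)/24 = 1/4.
ℓ''(θ) = −3/θ² − 12 < 0, confirming a maximum.

θ̂_MAP = 0.250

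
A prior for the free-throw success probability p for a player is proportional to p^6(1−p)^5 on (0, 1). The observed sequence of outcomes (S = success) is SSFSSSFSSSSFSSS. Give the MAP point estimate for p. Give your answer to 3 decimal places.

The prior density ∝ p^6(1−p)^5 is the kernel of Beta(7, 6).
Data: 12 successes in 15 trials (from the sequence). The binomial likelihood contributes p^12(1−p)^3, so the posterior is Beta(7+12, 6+3) = Beta(19, 9).
For Beta(a, b) with a, b > 1 the mode is (a−1)/(a+b−2) = 18/26 ≈ 0.692.

p̂_MAP = 0.692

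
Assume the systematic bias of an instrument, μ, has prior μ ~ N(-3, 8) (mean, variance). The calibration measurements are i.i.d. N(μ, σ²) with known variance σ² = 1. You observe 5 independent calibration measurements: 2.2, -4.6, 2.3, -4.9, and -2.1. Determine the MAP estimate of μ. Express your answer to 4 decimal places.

μ̂_MAP = -1.4585

n = 5; x̄ = (2.2 + (-4.6) + 2.3 + (-4.9) + (-2.1))/5 = -7.1/5 = -1.42.
For a Normal prior and Normal likelihood with known variance, the posterior is Normal; its mode equals its mean, the precision-weighted average.
Prior precision 1/σ₀² = 1/8 = 0.125; data precision n/σ² = 5/1 = 5.
μ̂ = (0.125·(-3) + 5·(-1.42)) / (0.125 + 5) = (-7.475)/5.125 = -299/205 ≈ -1.4585.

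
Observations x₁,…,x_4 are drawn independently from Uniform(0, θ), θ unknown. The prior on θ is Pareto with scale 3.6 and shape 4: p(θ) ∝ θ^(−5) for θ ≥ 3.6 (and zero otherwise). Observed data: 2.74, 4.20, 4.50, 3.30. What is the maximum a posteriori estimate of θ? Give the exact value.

θ̂_MAP = 4.50

The Uniform(0, θ) likelihood is θ^(−n) for θ ≥ max(xᵢ), zero otherwise. Here max(xᵢ) = 4.50.
Posterior ∝ θ^(−5) · θ^(−4) = θ^(−9) on θ ≥ max(3.6, 4.50) = 4.50.
This density is strictly decreasing in θ, so the posterior mode lies at the lower boundary of the support.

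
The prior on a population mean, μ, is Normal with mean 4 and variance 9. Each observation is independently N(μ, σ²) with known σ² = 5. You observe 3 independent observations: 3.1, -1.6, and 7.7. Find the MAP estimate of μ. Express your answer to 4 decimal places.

μ̂_MAP = 3.2125

n = 3; x̄ = (3.1 + (-1.6) + 7.7)/3 = 9.2/3 = 46/15 ≈ 3.0667.
For a Normal prior and Normal likelihood with known variance, the posterior is Normal; its mode equals its mean, the precision-weighted average.
Prior precision 1/σ₀² = 1/9; data precision n/σ² = 3/5 = 0.6.
μ̂ = ((1/9)·4 + 0.6·(46/15)) / (1/9 + 0.6) = (514/225)/(32/45) = 3.2125.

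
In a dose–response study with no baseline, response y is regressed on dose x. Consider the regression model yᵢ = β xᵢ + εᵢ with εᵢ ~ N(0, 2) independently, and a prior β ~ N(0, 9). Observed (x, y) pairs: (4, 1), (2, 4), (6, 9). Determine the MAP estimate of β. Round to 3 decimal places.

β̂_MAP = 1.174

log p(β | y) = −Σ(yᵢ − βxᵢ)²/(2·2) − β²/(2·9) + const.
Setting the derivative to zero: Σxᵢ(yᵢ − βxᵢ)/2 − β/9 = 0, so β = Σxᵢyᵢ / (Σxᵢ² + σ²/τ²).
Σxᵢyᵢ = 4·1 + 2·4 + 6·9 = 66; Σxᵢ² = 56; σ²/τ² = 2/9.
β̂_MAP = 66 / (56 + 2/9) = 66/(506/9) = 27/23 ≈ 1.174.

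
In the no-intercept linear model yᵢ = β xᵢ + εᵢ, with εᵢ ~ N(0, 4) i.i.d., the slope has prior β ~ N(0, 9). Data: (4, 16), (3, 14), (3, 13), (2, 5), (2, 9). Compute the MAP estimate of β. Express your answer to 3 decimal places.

β̂_MAP = 4.076

log p(β | y) = −Σ(yᵢ − βxᵢ)²/(2·4) − β²/(2·9) + const.
Setting the derivative to zero: Σxᵢ(yᵢ − βxᵢ)/4 − β/9 = 0, so β = Σxᵢyᵢ / (Σxᵢ² + σ²/τ²).
Σxᵢyᵢ = 4·16 + 3·14 + 3·13 + 2·5 + 2·9 = 173; Σxᵢ² = 42; σ²/τ² = 4/9.
β̂_MAP = 173 / (42 + 4/9) = 173/(382/9) = 1557/382 ≈ 4.076.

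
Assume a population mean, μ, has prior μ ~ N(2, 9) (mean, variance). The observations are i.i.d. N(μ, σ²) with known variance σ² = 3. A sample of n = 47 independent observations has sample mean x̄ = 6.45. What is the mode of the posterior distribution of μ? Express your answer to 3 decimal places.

μ̂_MAP = 6.419

n = 47, x̄ = 6.45.
For a Normal prior and Normal likelihood with known variance, the posterior is Normal; its mode equals its mean, the precision-weighted average.
Prior precision 1/σ₀² = 1/9; data precision n/σ² = 47/3.
μ̂ = ((1/9)·2 + (47/3)·6.45) / (1/9 + 47/3) = (18229/180)/(142/9) = 18229/2840 ≈ 6.419.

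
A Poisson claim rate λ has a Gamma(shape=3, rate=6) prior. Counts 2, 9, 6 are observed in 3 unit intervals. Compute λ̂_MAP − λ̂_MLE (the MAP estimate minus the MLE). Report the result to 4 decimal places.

Σxᵢ = 17. Posterior is Gamma(20, 9); MAP = (20−1)/9 = 19/9 ≈ 2.11111.
MLE = x̄ = 17/3 ≈ 5.66667.
Difference = 19/9 − 17/3 = -32/9 ≈ -3.5556.

MAP − MLE = -3.5556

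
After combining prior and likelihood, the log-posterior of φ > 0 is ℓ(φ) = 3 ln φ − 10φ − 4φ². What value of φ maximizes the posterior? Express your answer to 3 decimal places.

φ̂_MAP = 0.250

ℓ'(φ) = 3/φ − 10 − 8φ. Setting this to zero and multiplying by φ: 8φ² + 10φ − 3 = 0.
φ = (−10 + √(10² + 4·8·3)) / (2·8) = (−10 + √196) / 16 = (−10 + 14)/16 = 1/4.
ℓ''(φ) = −3/φ² − 8 < 0, confirming a maximum.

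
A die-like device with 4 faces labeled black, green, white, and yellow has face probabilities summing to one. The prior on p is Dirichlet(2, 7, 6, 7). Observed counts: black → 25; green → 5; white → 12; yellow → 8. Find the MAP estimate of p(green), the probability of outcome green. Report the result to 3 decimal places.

The posterior is Dirichlet(αᵢ + nᵢ) = Dirichlet(27, 12, 18, 15).
For a Dirichlet(a₁,…,a_K) with all aᵢ > 1, the mode has j-th component (aⱼ − 1)/(Σaᵢ − K).
Here Σaᵢ = 72 and K = 4, so p(green) = (12 − 1)/(72 − 4) = 11/68 ≈ 0.162.

MAP estimate of p(green) = 0.162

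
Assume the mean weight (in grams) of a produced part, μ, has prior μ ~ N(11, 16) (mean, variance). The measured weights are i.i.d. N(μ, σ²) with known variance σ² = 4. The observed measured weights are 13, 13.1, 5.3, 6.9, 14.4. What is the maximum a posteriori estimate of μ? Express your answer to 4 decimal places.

n = 5; x̄ = (13 + 13.1 + 5.3 + 6.9 + 14.4)/5 = 52.7/5 = 10.54.
For a Normal prior and Normal likelihood with known variance, the posterior is Normal; its mode equals its mean, the precision-weighted average.
Prior precision 1/σ₀² = 1/16 = 0.0625; data precision n/σ² = 5/4 = 1.25.
μ̂ = (0.0625·11 + 1.25·10.54) / (0.0625 + 1.25) = 13.8625/1.3125 = 1109/105 ≈ 10.5619.

μ̂_MAP = 10.5619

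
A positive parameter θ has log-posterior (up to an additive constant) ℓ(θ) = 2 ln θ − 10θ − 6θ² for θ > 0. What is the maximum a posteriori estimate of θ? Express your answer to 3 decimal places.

θ̂_MAP = 0.167

ℓ'(θ) = 2/θ − 10 − 12θ. Setting this to zero and multiplying by θ: 12θ² + 10θ − 2 = 0.
θ = (−10 + √(10² + 4·12·2)) / (2·12) = (−10 + √196) / 24 = (−10 + 14)/24 = 1/6.
ℓ''(θ) = −2/θ² − 12 < 0, confirming a maximum.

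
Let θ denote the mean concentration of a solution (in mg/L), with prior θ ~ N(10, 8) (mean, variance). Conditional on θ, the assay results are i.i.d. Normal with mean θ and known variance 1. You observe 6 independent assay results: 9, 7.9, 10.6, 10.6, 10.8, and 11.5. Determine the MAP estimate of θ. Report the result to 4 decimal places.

n = 6; x̄ = (9 + 7.9 + 10.6 + 10.6 + 10.8 + 11.5)/6 = 60.4/6 = 151/15 ≈ 10.0667.
For a Normal prior and Normal likelihood with known variance, the posterior is Normal; its mode equals its mean, the precision-weighted average.
Prior precision 1/σ₀² = 1/8 = 0.125; data precision n/σ² = 6/1 = 6.
θ̂ = (0.125·10 + 6·(151/15)) / (0.125 + 6) = 61.65/6.125 = 2466/245 ≈ 10.0653.

θ̂_MAP = 10.0653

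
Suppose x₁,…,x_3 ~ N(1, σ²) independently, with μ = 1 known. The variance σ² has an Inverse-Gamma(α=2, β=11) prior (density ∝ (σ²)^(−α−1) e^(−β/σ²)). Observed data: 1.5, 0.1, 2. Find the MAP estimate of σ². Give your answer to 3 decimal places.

Sum of squared deviations about the known mean: SS = (1.5−1)² + (0.1−1)² + (2−1)² = 2.06.
The Normal likelihood contributes (σ²)^(−n/2) exp(−SS/(2σ²)), so the posterior is Inverse-Gamma(α + n/2, β + SS/2) = Inverse-Gamma(3.5, 12.03).
The mode of Inverse-Gamma(a, b) is b/(a+1) = 12.03/4.5 ≈ 2.673.

σ̂²_MAP = 2.673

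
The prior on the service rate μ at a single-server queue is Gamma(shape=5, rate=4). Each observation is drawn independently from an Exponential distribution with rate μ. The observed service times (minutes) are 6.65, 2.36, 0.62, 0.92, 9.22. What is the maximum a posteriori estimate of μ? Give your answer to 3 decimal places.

The Exponential(rate=μ) likelihood is ∝ μ^n e^(−μΣtᵢ). Here n = 5 and Σtᵢ = 6.65 + 2.36 + 0.62 + 0.92 + 9.22 = 19.77.
Posterior ∝ μ^4e^(−4μ) · μ^5e^(−19.77μ) = μ^9e^(−23.77μ), i.e. Gamma(10, 23.77).
Mode = (a−1)/b = 9/23.77 ≈ 0.379.

μ̂_MAP = 0.379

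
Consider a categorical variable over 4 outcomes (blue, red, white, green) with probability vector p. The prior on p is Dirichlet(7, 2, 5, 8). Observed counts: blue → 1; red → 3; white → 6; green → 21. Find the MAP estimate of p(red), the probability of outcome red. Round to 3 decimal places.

The posterior is Dirichlet(αᵢ + nᵢ) = Dirichlet(8, 5, 11, 29).
For a Dirichlet(a₁,…,a_K) with all aᵢ > 1, the mode has j-th component (aⱼ − 1)/(Σaᵢ − K).
Here Σaᵢ = 53 and K = 4, so p(red) = (5 − 1)/(53 − 4) = 4/49 ≈ 0.082.

MAP estimate of p(red) = 0.082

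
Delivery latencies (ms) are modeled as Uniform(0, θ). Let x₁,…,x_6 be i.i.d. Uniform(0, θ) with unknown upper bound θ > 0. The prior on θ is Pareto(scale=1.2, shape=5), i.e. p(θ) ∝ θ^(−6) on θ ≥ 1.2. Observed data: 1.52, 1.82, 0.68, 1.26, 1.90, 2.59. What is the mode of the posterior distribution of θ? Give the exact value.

θ̂_MAP = 2.59

The Uniform(0, θ) likelihood is θ^(−n) for θ ≥ max(xᵢ), zero otherwise. Here max(xᵢ) = 2.59.
Posterior ∝ θ^(−6) · θ^(−6) = θ^(−12) on θ ≥ max(1.2, 2.59) = 2.59.
This density is strictly decreasing in θ, so the posterior mode lies at the lower boundary of the support.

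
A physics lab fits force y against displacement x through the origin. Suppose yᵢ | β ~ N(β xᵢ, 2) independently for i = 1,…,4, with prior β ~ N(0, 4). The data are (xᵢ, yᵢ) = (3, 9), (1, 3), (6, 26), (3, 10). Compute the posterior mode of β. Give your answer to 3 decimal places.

β̂_MAP = 3.892

log p(β | y) = −Σ(yᵢ − βxᵢ)²/(2·2) − β²/(2·4) + const.
Setting the derivative to zero: Σxᵢ(yᵢ − βxᵢ)/2 − β/4 = 0, so β = Σxᵢyᵢ / (Σxᵢ² + σ²/τ²).
Σxᵢyᵢ = 3·9 + 1·3 + 6·26 + 3·10 = 216; Σxᵢ² = 55; σ²/τ² = 0.5.
β̂_MAP = 216 / (55 + 0.5) = 216/55.5 ≈ 3.892.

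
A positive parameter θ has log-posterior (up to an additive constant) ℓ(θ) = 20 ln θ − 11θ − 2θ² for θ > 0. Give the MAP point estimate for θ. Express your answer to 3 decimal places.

ℓ'(θ) = 20/θ − 11 − 4θ. Setting this to zero and multiplying by θ: 4θ² + 11θ − 20 = 0.
θ = (−11 + √(11² + 4·4·20)) / (2·4) = (−11 + √441) / 8 = (−11 + 21)/8 = 5/4.
ℓ''(θ) = −20/θ² − 4 < 0, confirming a maximum.

θ̂_MAP = 1.250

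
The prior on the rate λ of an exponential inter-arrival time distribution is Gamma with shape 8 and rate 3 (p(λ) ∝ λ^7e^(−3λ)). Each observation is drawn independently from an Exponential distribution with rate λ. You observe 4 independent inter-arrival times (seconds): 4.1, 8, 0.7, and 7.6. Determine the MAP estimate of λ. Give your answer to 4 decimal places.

The Exponential(rate=λ) likelihood is ∝ λ^n e^(−λΣtᵢ). Here n = 4 and Σtᵢ = 4.1 + 8 + 0.7 + 7.6 = 20.4.
Posterior ∝ λ^7e^(−3λ) · λ^4e^(−20.4λ) = λ^11e^(−23.4λ), i.e. Gamma(12, 23.4).
Mode = (a−1)/b = 11/23.4 ≈ 0.4701.

λ̂_MAP = 0.4701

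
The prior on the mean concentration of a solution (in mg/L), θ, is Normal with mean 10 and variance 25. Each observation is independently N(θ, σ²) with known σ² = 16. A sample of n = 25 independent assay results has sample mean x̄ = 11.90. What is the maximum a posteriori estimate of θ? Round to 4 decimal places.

θ̂_MAP = 11.8526

n = 25, x̄ = 11.90.
For a Normal prior and Normal likelihood with known variance, the posterior is Normal; its mode equals its mean, the precision-weighted average.
Prior precision 1/σ₀² = 1/25 = 0.04; data precision n/σ² = 25/16 = 1.5625.
θ̂ = (0.04·10 + 1.5625·11.9) / (0.04 + 1.5625) = 18.99375/1.6025 = 15195/1282 ≈ 11.8526.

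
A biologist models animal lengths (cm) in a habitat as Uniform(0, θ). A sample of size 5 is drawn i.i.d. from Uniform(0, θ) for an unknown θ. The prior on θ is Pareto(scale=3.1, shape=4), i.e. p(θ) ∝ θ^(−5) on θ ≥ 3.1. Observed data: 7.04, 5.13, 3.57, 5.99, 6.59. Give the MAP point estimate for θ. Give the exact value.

The Uniform(0, θ) likelihood is θ^(−n) for θ ≥ max(xᵢ), zero otherwise. Here max(xᵢ) = 7.04.
Posterior ∝ θ^(−5) · θ^(−5) = θ^(−10) on θ ≥ max(3.1, 7.04) = 7.04.
This density is strictly decreasing in θ, so the posterior mode lies at the lower boundary of the support.

θ̂_MAP = 7.04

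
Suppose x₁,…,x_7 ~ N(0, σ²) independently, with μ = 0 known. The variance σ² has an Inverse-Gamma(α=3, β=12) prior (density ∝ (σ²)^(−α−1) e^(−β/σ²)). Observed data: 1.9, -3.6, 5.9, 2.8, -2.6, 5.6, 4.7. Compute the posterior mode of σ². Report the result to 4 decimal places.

σ̂²_MAP = 9.5620

Sum of squared deviations about the known mean: SS = (1.9−0)² + (-3.6−0)² + (5.9−0)² + (2.8−0)² + (-2.6−0)² + (5.6−0)² + (4.7−0)² = 119.43.
The Normal likelihood contributes (σ²)^(−n/2) exp(−SS/(2σ²)), so the posterior is Inverse-Gamma(α + n/2, β + SS/2) = Inverse-Gamma(6.5, 71.715).
The mode of Inverse-Gamma(a, b) is b/(a+1) = 71.715/7.5 ≈ 9.5620.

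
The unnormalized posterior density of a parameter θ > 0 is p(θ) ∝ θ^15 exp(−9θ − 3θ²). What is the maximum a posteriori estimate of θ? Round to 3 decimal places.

ℓ'(θ) = 15/θ − 9 − 6θ. Setting this to zero and multiplying by θ: 6θ² + 9θ − 15 = 0.
θ = (−9 + √(9² + 4·6·15)) / (2·6) = (−9 + √441) / 12 = (−9 + 21)/12 = 1.
ℓ''(θ) = −15/θ² − 6 < 0, confirming a maximum.

θ̂_MAP = 1.000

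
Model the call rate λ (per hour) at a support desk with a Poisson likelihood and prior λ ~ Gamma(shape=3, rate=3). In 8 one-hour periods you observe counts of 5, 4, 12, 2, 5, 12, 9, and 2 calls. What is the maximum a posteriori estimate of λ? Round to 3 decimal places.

Σxᵢ = 5+4+12+2+5+12+9+2 = 51, with n = 8.
Posterior ∝ λ^2e^(−3λ) · λ^51e^(−8λ) = λ^53e^(−11λ), i.e. Gamma(shape=54, rate=11).
The mode of a Gamma(a, b) with a ≥ 1 (shape–rate) is (a−1)/b = 53/11 ≈ 4.818.

λ̂_MAP = 4.818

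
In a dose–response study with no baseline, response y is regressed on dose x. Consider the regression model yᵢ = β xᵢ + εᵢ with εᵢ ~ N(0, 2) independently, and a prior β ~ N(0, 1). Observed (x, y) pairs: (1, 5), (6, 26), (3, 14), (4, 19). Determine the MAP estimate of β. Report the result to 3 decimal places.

β̂_MAP = 4.359

log p(β | y) = −Σ(yᵢ − βxᵢ)²/(2·2) − β²/(2·1) + const.
Setting the derivative to zero: Σxᵢ(yᵢ − βxᵢ)/2 − β/1 = 0, so β = Σxᵢyᵢ / (Σxᵢ² + σ²/τ²).
Σxᵢyᵢ = 1·5 + 6·26 + 3·14 + 4·19 = 279; Σxᵢ² = 62; σ²/τ² = 2.
β̂_MAP = 279 / (62 + 2) = 279/64 ≈ 4.359.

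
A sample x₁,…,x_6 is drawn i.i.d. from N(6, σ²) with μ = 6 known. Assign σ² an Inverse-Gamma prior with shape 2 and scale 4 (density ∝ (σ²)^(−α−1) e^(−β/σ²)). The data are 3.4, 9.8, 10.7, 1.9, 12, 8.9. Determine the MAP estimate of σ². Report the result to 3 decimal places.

σ̂²_MAP = 9.376

Sum of squared deviations about the known mean: SS = (3.4−6)² + (9.8−6)² + (10.7−6)² + (1.9−6)² + (12−6)² + (8.9−6)² = 104.51.
The Normal likelihood contributes (σ²)^(−n/2) exp(−SS/(2σ²)), so the posterior is Inverse-Gamma(α + n/2, β + SS/2) = Inverse-Gamma(5, 56.255).
The mode of Inverse-Gamma(a, b) is b/(a+1) = 56.255/6 ≈ 9.376.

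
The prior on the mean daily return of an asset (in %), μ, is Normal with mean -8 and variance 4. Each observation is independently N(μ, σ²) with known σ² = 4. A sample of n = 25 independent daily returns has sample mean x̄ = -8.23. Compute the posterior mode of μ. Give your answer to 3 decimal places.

μ̂_MAP = -8.221

n = 25, x̄ = -8.23.
For a Normal prior and Normal likelihood with known variance, the posterior is Normal; its mode equals its mean, the precision-weighted average.
Prior precision 1/σ₀² = 1/4 = 0.25; data precision n/σ² = 25/4 = 6.25.
μ̂ = (0.25·(-8) + 6.25·(-8.23)) / (0.25 + 6.25) = (-53.4375)/6.5 = -855/104 ≈ -8.221.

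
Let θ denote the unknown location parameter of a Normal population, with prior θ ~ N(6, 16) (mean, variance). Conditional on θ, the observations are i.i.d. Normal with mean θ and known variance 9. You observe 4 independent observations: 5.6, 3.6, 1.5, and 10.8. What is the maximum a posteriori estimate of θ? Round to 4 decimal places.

n = 4; x̄ = (5.6 + 3.6 + 1.5 + 10.8)/4 = 21.5/4 = 5.375.
For a Normal prior and Normal likelihood with known variance, the posterior is Normal; its mode equals its mean, the precision-weighted average.
Prior precision 1/σ₀² = 1/16 = 0.0625; data precision n/σ² = 4/9.
θ̂ = (0.0625·6 + (4/9)·5.375) / (0.0625 + 4/9) = (199/72)/(73/144) = 398/73 ≈ 5.4521.

θ̂_MAP = 5.4521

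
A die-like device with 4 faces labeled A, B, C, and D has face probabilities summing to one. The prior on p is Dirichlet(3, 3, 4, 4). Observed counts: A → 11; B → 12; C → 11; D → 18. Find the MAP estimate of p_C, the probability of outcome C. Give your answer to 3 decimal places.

The posterior is Dirichlet(αᵢ + nᵢ) = Dirichlet(14, 15, 15, 22).
For a Dirichlet(a₁,…,a_K) with all aᵢ > 1, the mode has j-th component (aⱼ − 1)/(Σaᵢ − K).
Here Σaᵢ = 66 and K = 4, so p_C = (15 − 1)/(66 − 4) = 14/62 ≈ 0.226.

MAP estimate of p_C = 0.226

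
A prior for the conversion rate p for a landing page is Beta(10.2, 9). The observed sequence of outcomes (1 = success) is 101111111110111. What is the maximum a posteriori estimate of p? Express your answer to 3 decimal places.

Prior: Beta(10.2, 9).
Data: 13 successes in 15 trials (from the sequence). The binomial likelihood contributes p^13(1−p)^2, so the posterior is Beta(10.2+13, 9+2) = Beta(23.2, 11).
For Beta(a, b) with a, b > 1 the mode is (a−1)/(a+b−2) = 22.2/32.2 ≈ 0.689.

p̂_MAP = 0.689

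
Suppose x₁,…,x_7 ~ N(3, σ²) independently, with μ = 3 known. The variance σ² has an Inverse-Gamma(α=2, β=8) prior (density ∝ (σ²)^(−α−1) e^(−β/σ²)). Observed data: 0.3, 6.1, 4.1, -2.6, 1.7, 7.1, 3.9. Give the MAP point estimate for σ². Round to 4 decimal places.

σ̂²_MAP = 6.5215

Sum of squared deviations about the known mean: SS = (0.3−3)² + (6.1−3)² + (4.1−3)² + (-2.6−3)² + (1.7−3)² + (7.1−3)² + (3.9−3)² = 68.78.
The Normal likelihood contributes (σ²)^(−n/2) exp(−SS/(2σ²)), so the posterior is Inverse-Gamma(α + n/2, β + SS/2) = Inverse-Gamma(5.5, 42.39).
The mode of Inverse-Gamma(a, b) is b/(a+1) = 42.39/6.5 ≈ 6.5215.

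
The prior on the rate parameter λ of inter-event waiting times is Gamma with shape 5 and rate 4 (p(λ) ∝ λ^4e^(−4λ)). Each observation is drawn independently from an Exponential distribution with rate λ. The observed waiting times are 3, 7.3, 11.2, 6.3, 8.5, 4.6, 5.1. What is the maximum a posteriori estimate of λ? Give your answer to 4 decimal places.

λ̂_MAP = 0.2200

The Exponential(rate=λ) likelihood is ∝ λ^n e^(−λΣtᵢ). Here n = 7 and Σtᵢ = 3 + 7.3 + 11.2 + 6.3 + 8.5 + 4.6 + 5.1 = 46.
Posterior ∝ λ^4e^(−4λ) · λ^7e^(−46λ) = λ^11e^(−50λ), i.e. Gamma(12, 50).
Mode = (a−1)/b = 11/50 ≈ 0.2200.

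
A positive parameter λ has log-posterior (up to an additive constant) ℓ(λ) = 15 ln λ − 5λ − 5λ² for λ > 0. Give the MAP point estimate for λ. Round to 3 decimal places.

ℓ'(λ) = 15/λ − 5 − 10λ. Setting this to zero and multiplying by λ: 10λ² + 5λ − 15 = 0.
λ = (−5 + √(5² + 4·10·15)) / (2·10) = (−5 + √625) / 20 = (−5 + 25)/20 = 1.
ℓ''(λ) = −15/λ² − 10 < 0, confirming a maximum.

λ̂_MAP = 1.000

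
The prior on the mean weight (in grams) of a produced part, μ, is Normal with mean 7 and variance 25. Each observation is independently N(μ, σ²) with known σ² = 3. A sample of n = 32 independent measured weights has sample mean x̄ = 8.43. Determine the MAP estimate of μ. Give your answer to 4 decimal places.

μ̂_MAP = 8.4247

n = 32, x̄ = 8.43.
For a Normal prior and Normal likelihood with known variance, the posterior is Normal; its mode equals its mean, the precision-weighted average.
Prior precision 1/σ₀² = 1/25 = 0.04; data precision n/σ² = 32/3.
μ̂ = (0.04·7 + (32/3)·8.43) / (0.04 + 32/3) = 90.2/(803/75) = 615/73 ≈ 8.4247.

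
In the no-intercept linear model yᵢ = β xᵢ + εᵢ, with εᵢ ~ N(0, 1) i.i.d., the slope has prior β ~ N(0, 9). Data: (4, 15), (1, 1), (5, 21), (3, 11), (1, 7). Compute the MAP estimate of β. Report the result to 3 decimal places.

log p(β | y) = −Σ(yᵢ − βxᵢ)²/(2·1) − β²/(2·9) + const.
Setting the derivative to zero: Σxᵢ(yᵢ − βxᵢ)/1 − β/9 = 0, so β = Σxᵢyᵢ / (Σxᵢ² + σ²/τ²).
Σxᵢyᵢ = 4·15 + 1·1 + 5·21 + 3·11 + 1·7 = 206; Σxᵢ² = 52; σ²/τ² = 1/9.
β̂_MAP = 206 / (52 + 1/9) = 206/(469/9) = 1854/469 ≈ 3.953.

β̂_MAP = 3.953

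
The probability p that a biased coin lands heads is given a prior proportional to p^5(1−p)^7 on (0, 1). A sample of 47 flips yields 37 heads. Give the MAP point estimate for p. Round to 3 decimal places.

The prior density ∝ p^5(1−p)^7 is the kernel of Beta(6, 8).
Data: 37 successes in 47 trials. The binomial likelihood contributes p^37(1−p)^10, so the posterior is Beta(6+37, 8+10) = Beta(43, 18).
For Beta(a, b) with a, b > 1 the mode is (a−1)/(a+b−2) = 42/59 ≈ 0.712.

p̂_MAP = 0.712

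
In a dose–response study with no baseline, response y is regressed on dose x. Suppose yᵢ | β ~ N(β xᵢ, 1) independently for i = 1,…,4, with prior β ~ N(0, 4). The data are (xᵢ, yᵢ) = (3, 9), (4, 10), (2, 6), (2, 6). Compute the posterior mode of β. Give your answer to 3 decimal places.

β̂_MAP = 2.737

log p(β | y) = −Σ(yᵢ − βxᵢ)²/(2·1) − β²/(2·4) + const.
Setting the derivative to zero: Σxᵢ(yᵢ − βxᵢ)/1 − β/4 = 0, so β = Σxᵢyᵢ / (Σxᵢ² + σ²/τ²).
Σxᵢyᵢ = 3·9 + 4·10 + 2·6 + 2·6 = 91; Σxᵢ² = 33; σ²/τ² = 0.25.
β̂_MAP = 91 / (33 + 0.25) = 91/33.25 ≈ 2.737.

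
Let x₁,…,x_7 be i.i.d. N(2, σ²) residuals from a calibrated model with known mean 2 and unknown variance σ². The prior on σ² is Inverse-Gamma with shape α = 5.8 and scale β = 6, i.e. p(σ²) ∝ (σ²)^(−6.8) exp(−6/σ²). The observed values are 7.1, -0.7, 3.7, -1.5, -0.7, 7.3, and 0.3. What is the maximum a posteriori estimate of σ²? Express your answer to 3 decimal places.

Sum of squared deviations about the known mean: SS = (7.1−2)² + (-0.7−2)² + (3.7−2)² + (-1.5−2)² + (-0.7−2)² + (7.3−2)² + (0.3−2)² = 86.71.
The Normal likelihood contributes (σ²)^(−n/2) exp(−SS/(2σ²)), so the posterior is Inverse-Gamma(α + n/2, β + SS/2) = Inverse-Gamma(9.3, 49.355).
The mode of Inverse-Gamma(a, b) is b/(a+1) = 49.355/10.3 ≈ 4.792.

σ̂²_MAP = 4.792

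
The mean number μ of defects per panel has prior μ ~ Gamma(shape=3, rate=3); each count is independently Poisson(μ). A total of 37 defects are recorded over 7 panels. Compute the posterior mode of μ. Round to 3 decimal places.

μ̂_MAP = 3.900

Σxᵢ = 37, n = 7.
Posterior ∝ μ^2e^(−3μ) · μ^37e^(−7μ) = μ^39e^(−10μ), i.e. Gamma(shape=40, rate=10).
The mode of a Gamma(a, b) with a ≥ 1 (shape–rate) is (a−1)/b = 39/10 ≈ 3.900.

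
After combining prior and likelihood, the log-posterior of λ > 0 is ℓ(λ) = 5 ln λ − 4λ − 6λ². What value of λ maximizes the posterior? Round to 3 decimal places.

ℓ'(λ) = 5/λ − 4 − 12λ. Setting this to zero and multiplying by λ: 12λ² + 4λ − 5 = 0.
λ = (−4 + √(4² + 4·12·5)) / (2·12) = (−4 + √256) / 24 = (−4 + 16)/24 = 1/2.
ℓ''(λ) = −5/λ² − 12 < 0, confirming a maximum.

λ̂_MAP = 0.500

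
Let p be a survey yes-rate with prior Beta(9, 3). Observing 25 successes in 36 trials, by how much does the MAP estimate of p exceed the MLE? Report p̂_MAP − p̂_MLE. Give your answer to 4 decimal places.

MAP − MLE = 0.0229

Posterior is Beta(34, 14); MAP = (34−1)/(48−2) = 33/46 ≈ 0.71739.
MLE ignores the prior: p̂_MLE = k/n = 25/36 ≈ 0.69444.
Difference = 33/46 − 25/36 = 19/828 ≈ 0.0229.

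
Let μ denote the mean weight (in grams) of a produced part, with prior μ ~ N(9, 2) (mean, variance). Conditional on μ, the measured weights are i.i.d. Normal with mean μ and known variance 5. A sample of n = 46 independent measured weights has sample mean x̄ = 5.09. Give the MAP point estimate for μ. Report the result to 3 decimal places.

n = 46, x̄ = 5.09.
For a Normal prior and Normal likelihood with known variance, the posterior is Normal; its mode equals its mean, the precision-weighted average.
Prior precision 1/σ₀² = 1/2 = 0.5; data precision n/σ² = 46/5 = 9.2.
μ̂ = (0.5·9 + 9.2·5.09) / (0.5 + 9.2) = 51.328/9.7 = 12832/2425 ≈ 5.292.

μ̂_MAP = 5.292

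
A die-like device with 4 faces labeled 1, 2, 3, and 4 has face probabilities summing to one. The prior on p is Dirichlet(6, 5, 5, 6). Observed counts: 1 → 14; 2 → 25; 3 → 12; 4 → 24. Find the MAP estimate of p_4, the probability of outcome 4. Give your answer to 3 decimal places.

The posterior is Dirichlet(αᵢ + nᵢ) = Dirichlet(20, 30, 17, 30).
For a Dirichlet(a₁,…,a_K) with all aᵢ > 1, the mode has j-th component (aⱼ − 1)/(Σaᵢ − K).
Here Σaᵢ = 97 and K = 4, so p_4 = (30 − 1)/(97 − 4) = 29/93 ≈ 0.312.

MAP estimate: 0.312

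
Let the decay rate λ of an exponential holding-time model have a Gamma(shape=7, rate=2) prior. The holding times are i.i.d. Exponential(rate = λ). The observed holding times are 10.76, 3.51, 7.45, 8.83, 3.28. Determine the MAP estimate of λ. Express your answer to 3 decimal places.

The Exponential(rate=λ) likelihood is ∝ λ^n e^(−λΣtᵢ). Here n = 5 and Σtᵢ = 10.76 + 3.51 + 7.45 + 8.83 + 3.28 = 33.83.
Posterior ∝ λ^6e^(−2λ) · λ^5e^(−33.83λ) = λ^11e^(−35.83λ), i.e. Gamma(12, 35.83).
Mode = (a−1)/b = 11/35.83 ≈ 0.307.

λ̂_MAP = 0.307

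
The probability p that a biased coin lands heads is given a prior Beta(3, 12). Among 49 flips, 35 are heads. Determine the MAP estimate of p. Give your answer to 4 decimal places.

Prior: Beta(3, 12).
Data: 35 successes in 49 trials. The binomial likelihood contributes p^35(1−p)^14, so the posterior is Beta(3+35, 12+14) = Beta(38, 26).
For Beta(a, b) with a, b > 1 the mode is (a−1)/(a+b−2) = 37/62 ≈ 0.5968.

p̂_MAP = 0.5968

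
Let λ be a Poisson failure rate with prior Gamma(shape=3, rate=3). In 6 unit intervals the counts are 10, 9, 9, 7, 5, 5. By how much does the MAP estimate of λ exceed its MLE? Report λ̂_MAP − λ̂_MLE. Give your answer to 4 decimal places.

Σxᵢ = 45. Posterior is Gamma(48, 9); MAP = (48−1)/9 = 47/9 ≈ 5.22222.
MLE = x̄ = 45/6 ≈ 7.50000.
Difference = 47/9 − 45/6 = -41/18 ≈ -2.2778.

MAP − MLE = -2.2778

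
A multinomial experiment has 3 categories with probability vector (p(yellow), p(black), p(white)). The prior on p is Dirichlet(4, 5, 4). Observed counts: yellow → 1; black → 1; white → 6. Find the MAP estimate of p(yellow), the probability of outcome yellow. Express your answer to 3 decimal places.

MAP estimate of p(yellow) = 0.222

The posterior is Dirichlet(αᵢ + nᵢ) = Dirichlet(5, 6, 10).
For a Dirichlet(a₁,…,a_K) with all aᵢ > 1, the mode has j-th component (aⱼ − 1)/(Σaᵢ − K).
Here Σaᵢ = 21 and K = 3, so p(yellow) = (5 − 1)/(21 − 3) = 4/18 ≈ 0.222.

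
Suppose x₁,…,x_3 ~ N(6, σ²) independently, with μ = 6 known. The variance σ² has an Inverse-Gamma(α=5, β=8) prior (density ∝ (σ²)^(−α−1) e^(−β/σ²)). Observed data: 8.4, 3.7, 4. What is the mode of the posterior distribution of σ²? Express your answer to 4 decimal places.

σ̂²_MAP = 2.0700

Sum of squared deviations about the known mean: SS = (8.4−6)² + (3.7−6)² + (4−6)² = 15.05.
The Normal likelihood contributes (σ²)^(−n/2) exp(−SS/(2σ²)), so the posterior is Inverse-Gamma(α + n/2, β + SS/2) = Inverse-Gamma(6.5, 15.525).
The mode of Inverse-Gamma(a, b) is b/(a+1) = 15.525/7.5 ≈ 2.0700.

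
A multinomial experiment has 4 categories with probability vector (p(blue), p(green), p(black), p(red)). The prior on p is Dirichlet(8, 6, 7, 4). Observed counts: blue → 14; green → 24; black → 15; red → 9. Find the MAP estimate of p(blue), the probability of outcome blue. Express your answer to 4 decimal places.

MAP estimate of p(blue) = 0.2530

The posterior is Dirichlet(αᵢ + nᵢ) = Dirichlet(22, 30, 22, 13).
For a Dirichlet(a₁,…,a_K) with all aᵢ > 1, the mode has j-th component (aⱼ − 1)/(Σaᵢ − K).
Here Σaᵢ = 87 and K = 4, so p(blue) = (22 − 1)/(87 − 4) = 21/83 ≈ 0.2530.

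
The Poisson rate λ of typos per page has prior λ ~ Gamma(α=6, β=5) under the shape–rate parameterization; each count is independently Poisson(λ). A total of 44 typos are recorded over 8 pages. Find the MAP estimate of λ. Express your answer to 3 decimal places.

λ̂_MAP = 3.769

Σxᵢ = 44, n = 8.
Posterior ∝ λ^5e^(−5λ) · λ^44e^(−8λ) = λ^49e^(−13λ), i.e. Gamma(shape=50, rate=13).
The mode of a Gamma(a, b) with a ≥ 1 (shape–rate) is (a−1)/b = 49/13 ≈ 3.769.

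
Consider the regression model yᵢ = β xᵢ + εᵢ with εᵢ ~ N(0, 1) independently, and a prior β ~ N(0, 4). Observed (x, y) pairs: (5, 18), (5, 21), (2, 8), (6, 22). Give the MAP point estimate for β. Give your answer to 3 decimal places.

log p(β | y) = −Σ(yᵢ − βxᵢ)²/(2·1) − β²/(2·4) + const.
Setting the derivative to zero: Σxᵢ(yᵢ − βxᵢ)/1 − β/4 = 0, so β = Σxᵢyᵢ / (Σxᵢ² + σ²/τ²).
Σxᵢyᵢ = 5·18 + 5·21 + 2·8 + 6·22 = 343; Σxᵢ² = 90; σ²/τ² = 0.25.
β̂_MAP = 343 / (90 + 0.25) = 343/90.25 ≈ 3.801.

β̂_MAP = 3.801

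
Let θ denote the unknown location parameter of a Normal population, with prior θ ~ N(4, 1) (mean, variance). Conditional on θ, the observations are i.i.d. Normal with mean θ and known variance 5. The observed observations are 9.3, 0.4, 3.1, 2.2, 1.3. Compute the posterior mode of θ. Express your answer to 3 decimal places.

θ̂_MAP = 3.630

n = 5; x̄ = (9.3 + 0.4 + 3.1 + 2.2 + 1.3)/5 = 16.3/5 = 3.26.
For a Normal prior and Normal likelihood with known variance, the posterior is Normal; its mode equals its mean, the precision-weighted average.
Prior precision 1/σ₀² = 1/1 = 1; data precision n/σ² = 5/5 = 1.
θ̂ = (1·4 + 1·3.26) / (1 + 1) = 7.26/2 = 3.630.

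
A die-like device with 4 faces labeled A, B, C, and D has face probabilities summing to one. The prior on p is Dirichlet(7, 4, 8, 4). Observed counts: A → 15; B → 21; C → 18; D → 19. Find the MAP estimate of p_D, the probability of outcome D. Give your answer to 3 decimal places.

MAP estimate of p_D = 0.239

The posterior is Dirichlet(αᵢ + nᵢ) = Dirichlet(22, 25, 26, 23).
For a Dirichlet(a₁,…,a_K) with all aᵢ > 1, the mode has j-th component (aⱼ − 1)/(Σaᵢ − K).
Here Σaᵢ = 96 and K = 4, so p_D = (23 − 1)/(96 − 4) = 22/92 ≈ 0.239.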